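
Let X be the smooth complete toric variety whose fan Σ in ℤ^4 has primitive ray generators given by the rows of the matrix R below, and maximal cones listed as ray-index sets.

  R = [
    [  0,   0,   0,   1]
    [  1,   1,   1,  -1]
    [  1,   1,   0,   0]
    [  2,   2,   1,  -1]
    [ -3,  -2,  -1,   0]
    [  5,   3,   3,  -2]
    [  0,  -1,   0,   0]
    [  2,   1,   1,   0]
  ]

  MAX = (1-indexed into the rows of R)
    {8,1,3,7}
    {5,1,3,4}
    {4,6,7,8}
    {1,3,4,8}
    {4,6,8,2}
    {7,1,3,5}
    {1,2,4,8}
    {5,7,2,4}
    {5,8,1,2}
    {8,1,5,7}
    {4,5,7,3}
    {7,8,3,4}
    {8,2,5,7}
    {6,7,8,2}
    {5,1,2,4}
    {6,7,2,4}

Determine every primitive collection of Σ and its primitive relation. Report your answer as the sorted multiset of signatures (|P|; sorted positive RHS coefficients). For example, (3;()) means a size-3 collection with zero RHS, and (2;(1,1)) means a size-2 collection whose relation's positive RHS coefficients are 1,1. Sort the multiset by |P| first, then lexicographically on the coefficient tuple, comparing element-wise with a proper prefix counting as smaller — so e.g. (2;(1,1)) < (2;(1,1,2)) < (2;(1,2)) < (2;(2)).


|primitive collections| = 9. Relations:

  {2,3}:  v_{2} + v_{3} = v_{4}  →  sig = (2;(1))
  {3,6}:  v_{3} + v_{6} = 2·v_{4} + v_{7} + v_{8}  →  sig = (2;(1,1,2))
  {1,6}:  v_{1} + v_{6} = v_{2} + 2·v_{8}  →  sig = (2;(1,2))
  {5,6}:  v_{5} + v_{6} = 2·v_{2} + v_{7}  →  sig = (2;(1,2))
  {3,5,8}:  v_{3} + v_{5} + v_{8} = 0  →  sig = (3;())
  {1,4,7}:  v_{1} + v_{4} + v_{7} = v_{8}  →  sig = (3;(1))
  {4,5,8}:  v_{4} + v_{5} + v_{8} = v_{2}  →  sig = (3;(1))
  {1,2,7}:  v_{1} + v_{2} + v_{7} = v_{5} + 2·v_{8}  →  sig = (3;(1,2))
  {2,4,7,8}:  v_{2} + v_{4} + v_{7} + v_{8} = v_{6}  →  sig = (4;(1))

so the primitive-relation signature multiset is
    (2;(1))
    (2;(1,1,2))
    (2;(1,2))
    (2;(1,2))
    (3;())
    (3;(1))
    (3;(1))
    (3;(1,2))
    (4;(1))


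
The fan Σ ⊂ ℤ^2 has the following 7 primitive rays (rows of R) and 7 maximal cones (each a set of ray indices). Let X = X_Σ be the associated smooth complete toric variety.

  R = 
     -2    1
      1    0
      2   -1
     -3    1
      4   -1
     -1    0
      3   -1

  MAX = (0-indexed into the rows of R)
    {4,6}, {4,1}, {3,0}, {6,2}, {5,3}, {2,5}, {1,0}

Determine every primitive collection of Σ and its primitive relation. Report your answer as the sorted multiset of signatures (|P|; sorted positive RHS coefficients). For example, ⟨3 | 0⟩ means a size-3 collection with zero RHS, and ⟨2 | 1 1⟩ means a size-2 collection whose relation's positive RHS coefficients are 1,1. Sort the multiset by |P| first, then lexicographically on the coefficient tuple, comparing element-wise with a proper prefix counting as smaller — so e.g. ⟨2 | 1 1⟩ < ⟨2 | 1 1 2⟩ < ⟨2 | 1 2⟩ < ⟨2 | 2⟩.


Δ(Σ) — 7 vertices, 14 min non-faces:

  • {0,2}:  v_{0} + v_{2} = 0  ⟹  sig = ⟨2 | 0⟩
  • {1,5}:  v_{1} + v_{5} = 0  ⟹  sig = ⟨2 | 0⟩
  • {3,6}:  v_{3} + v_{6} = 0  ⟹  sig = ⟨2 | 0⟩
  • {0,5}:  v_{0} + v_{5} = v_{3}  ⟹  sig = ⟨2 | 1⟩
  • {0,6}:  v_{0} + v_{6} = v_{1}  ⟹  sig = ⟨2 | 1⟩
  • {1,2}:  v_{1} + v_{2} = v_{6}  ⟹  sig = ⟨2 | 1⟩
  • {1,3}:  v_{1} + v_{3} = v_{0}  ⟹  sig = ⟨2 | 1⟩
  • {1,6}:  v_{1} + v_{6} = v_{4}  ⟹  sig = ⟨2 | 1⟩
  • {2,3}:  v_{2} + v_{3} = v_{5}  ⟹  sig = ⟨2 | 1⟩
  • {3,4}:  v_{3} + v_{4} = v_{1}  ⟹  sig = ⟨2 | 1⟩
  • {4,5}:  v_{4} + v_{5} = v_{6}  ⟹  sig = ⟨2 | 1⟩
  • {5,6}:  v_{5} + v_{6} = v_{2}  ⟹  sig = ⟨2 | 1⟩
  • {0,4}:  v_{0} + v_{4} = 2·v_{1}  ⟹  sig = ⟨2 | 2⟩
  • {2,4}:  v_{2} + v_{4} = 2·v_{6}  ⟹  sig = ⟨2 | 2⟩

so the primitive-relation signature multiset is
    ⟨2 | 0⟩
    ⟨2 | 0⟩
    ⟨2 | 0⟩
    ⟨2 | 1⟩
    ⟨2 | 1⟩
    ⟨2 | 1⟩
    ⟨2 | 1⟩
    ⟨2 | 1⟩
    ⟨2 | 1⟩
    ⟨2 | 1⟩
    ⟨2 | 1⟩
    ⟨2 | 1⟩
    ⟨2 | 2⟩
    ⟨2 | 2⟩


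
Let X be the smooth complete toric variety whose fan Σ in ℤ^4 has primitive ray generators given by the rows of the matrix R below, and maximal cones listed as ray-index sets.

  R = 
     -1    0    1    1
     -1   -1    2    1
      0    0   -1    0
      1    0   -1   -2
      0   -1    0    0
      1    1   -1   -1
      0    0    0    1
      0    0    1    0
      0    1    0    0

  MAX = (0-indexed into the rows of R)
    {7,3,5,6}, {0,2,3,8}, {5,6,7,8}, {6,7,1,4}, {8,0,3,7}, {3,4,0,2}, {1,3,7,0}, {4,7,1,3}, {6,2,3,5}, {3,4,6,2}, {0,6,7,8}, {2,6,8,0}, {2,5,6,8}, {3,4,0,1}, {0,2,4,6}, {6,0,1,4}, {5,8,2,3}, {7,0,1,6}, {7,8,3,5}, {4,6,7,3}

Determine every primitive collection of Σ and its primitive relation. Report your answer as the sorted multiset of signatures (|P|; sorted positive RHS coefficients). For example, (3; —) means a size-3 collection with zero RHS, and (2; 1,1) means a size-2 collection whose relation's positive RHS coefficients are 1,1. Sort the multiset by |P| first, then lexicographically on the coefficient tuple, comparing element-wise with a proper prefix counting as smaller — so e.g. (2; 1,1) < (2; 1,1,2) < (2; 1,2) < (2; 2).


11 minimal non-faces of Δ(Σ) (on 9 rays):

  P={2,7}:  v_{2} + v_{7} = 0 — sig = (2; —)
  P={4,8}:  v_{4} + v_{8} = 0 — sig = (2; —)
  P={0,5}:  v_{0} + v_{5} = v_{8} — sig = (2; 1)
  P={1,5}:  v_{1} + v_{5} = v_{7} — sig = (2; 1)
  P={1,2}:  v_{1} + v_{2} = v_{0} + v_{4} — sig = (2; 1,1)
  P={1,8}:  v_{1} + v_{8} = v_{0} + v_{7} — sig = (2; 1,1)
  P={4,5}:  v_{4} + v_{5} = v_{3} + v_{6} — sig = (2; 1,1)
  P={0,3,6}:  v_{0} + v_{3} + v_{6} = 0 — sig = (3; —)
  P={0,4,7}:  v_{0} + v_{4} + v_{7} = v_{1} — sig = (3; 1)
  P={3,6,8}:  v_{3} + v_{6} + v_{8} = v_{5} — sig = (3; 1)
  P={1,3,6}:  v_{1} + v_{3} + v_{6} = v_{4} + v_{7} — sig = (3; 1,1)

Sorted signature multiset PRS(X):
{ (2; —) ×2,  (2; 1) ×2,  (2; 1,1) ×3,  (3; —),  (3; 1) ×2,  (3; 1,1) }


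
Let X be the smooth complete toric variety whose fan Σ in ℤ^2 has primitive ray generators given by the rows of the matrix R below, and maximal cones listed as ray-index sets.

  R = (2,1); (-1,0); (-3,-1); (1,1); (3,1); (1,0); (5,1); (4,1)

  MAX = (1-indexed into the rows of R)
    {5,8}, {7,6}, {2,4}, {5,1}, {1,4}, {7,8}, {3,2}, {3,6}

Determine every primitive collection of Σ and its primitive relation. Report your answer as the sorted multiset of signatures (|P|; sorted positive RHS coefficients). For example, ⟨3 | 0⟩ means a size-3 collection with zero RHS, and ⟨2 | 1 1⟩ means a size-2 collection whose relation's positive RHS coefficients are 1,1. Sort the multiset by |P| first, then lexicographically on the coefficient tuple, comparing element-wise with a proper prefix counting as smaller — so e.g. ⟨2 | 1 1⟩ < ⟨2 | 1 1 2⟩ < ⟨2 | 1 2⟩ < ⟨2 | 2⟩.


20 collections generate NE(X_Σ); each relation:

  {2,6}:  v_{2} + v_{6} = 0 ; sig = ⟨2 | 0⟩
  {3,5}:  v_{3} + v_{5} = 0 ; sig = ⟨2 | 0⟩
  {1,2}:  v_{1} + v_{2} = v_{4} ; sig = ⟨2 | 1⟩
  {1,3}:  v_{1} + v_{3} = v_{2} ; sig = ⟨2 | 1⟩
  {1,6}:  v_{1} + v_{6} = v_{5} ; sig = ⟨2 | 1⟩
  {2,5}:  v_{2} + v_{5} = v_{1} ; sig = ⟨2 | 1⟩
  {2,7}:  v_{2} + v_{7} = v_{8} ; sig = ⟨2 | 1⟩
  {2,8}:  v_{2} + v_{8} = v_{5} ; sig = ⟨2 | 1⟩
  {3,8}:  v_{3} + v_{8} = v_{6} ; sig = ⟨2 | 1⟩
  {4,6}:  v_{4} + v_{6} = v_{1} ; sig = ⟨2 | 1⟩
  {5,6}:  v_{5} + v_{6} = v_{8} ; sig = ⟨2 | 1⟩
  {6,8}:  v_{6} + v_{8} = v_{7} ; sig = ⟨2 | 1⟩
  {1,7}:  v_{1} + v_{7} = v_{5} + v_{8} ; sig = ⟨2 | 1 1⟩
  {4,8}:  v_{4} + v_{8} = v_{1} + v_{5} ; sig = ⟨2 | 1 1⟩
  {1,8}:  v_{1} + v_{8} = 2·v_{5} ; sig = ⟨2 | 2⟩
  {3,4}:  v_{3} + v_{4} = 2·v_{2} ; sig = ⟨2 | 2⟩
  {3,7}:  v_{3} + v_{7} = 2·v_{6} ; sig = ⟨2 | 2⟩
  {4,5}:  v_{4} + v_{5} = 2·v_{1} ; sig = ⟨2 | 2⟩
  {4,7}:  v_{4} + v_{7} = 2·v_{5} ; sig = ⟨2 | 2⟩
  {5,7}:  v_{5} + v_{7} = 2·v_{8} ; sig = ⟨2 | 2⟩

Signatures (|P|; sorted positive RHS coefficients), sorted:
    ⟨2 | 0⟩
    ⟨2 | 0⟩
    ⟨2 | 1⟩
    ⟨2 | 1⟩
    ⟨2 | 1⟩
    ⟨2 | 1⟩
    ⟨2 | 1⟩
    ⟨2 | 1⟩
    ⟨2 | 1⟩
    ⟨2 | 1⟩
    ⟨2 | 1⟩
    ⟨2 | 1⟩
    ⟨2 | 1 1⟩
    ⟨2 | 1 1⟩
    ⟨2 | 2⟩
    ⟨2 | 2⟩
    ⟨2 | 2⟩
    ⟨2 | 2⟩
    ⟨2 | 2⟩
    ⟨2 | 2⟩


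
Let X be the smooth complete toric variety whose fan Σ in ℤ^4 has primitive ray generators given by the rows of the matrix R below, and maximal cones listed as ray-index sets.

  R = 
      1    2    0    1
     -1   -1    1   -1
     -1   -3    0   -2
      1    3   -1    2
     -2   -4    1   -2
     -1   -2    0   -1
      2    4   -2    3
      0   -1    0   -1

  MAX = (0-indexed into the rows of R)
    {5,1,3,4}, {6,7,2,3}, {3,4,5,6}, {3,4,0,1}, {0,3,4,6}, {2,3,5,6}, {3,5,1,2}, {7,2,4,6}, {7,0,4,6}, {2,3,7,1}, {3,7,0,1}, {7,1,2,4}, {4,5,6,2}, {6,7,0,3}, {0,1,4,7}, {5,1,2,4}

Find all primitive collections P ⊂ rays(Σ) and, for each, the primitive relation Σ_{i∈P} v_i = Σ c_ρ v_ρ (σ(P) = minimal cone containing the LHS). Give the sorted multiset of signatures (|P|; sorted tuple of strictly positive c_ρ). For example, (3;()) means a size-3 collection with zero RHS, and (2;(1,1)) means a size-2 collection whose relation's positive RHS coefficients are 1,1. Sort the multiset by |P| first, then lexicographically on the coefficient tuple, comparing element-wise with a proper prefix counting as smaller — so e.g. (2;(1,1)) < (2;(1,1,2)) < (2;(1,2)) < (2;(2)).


The 6 primitive collections of Σ (r=8, n=4):

  • {0,5}:  v_{0} + v_{5} = 0  ⇒ sig = (2;())
  • {0,2}:  v_{0} + v_{2} = v_{7}  ⇒ sig = (2;(1))
  • {1,6}:  v_{1} + v_{6} = v_{3}  ⇒ sig = (2;(1))
  • {5,7}:  v_{5} + v_{7} = v_{2}  ⇒ sig = (2;(1))
  • {3,4,7}:  v_{3} + v_{4} + v_{7} = v_{5}  ⇒ sig = (3;(1))
  • {2,3,4}:  v_{2} + v_{3} + v_{4} = 2·v_{5}  ⇒ sig = (3;(2))

so the primitive-relation signature multiset is
{ (2;()),  (2;(1)) ×3,  (3;(1)),  (3;(2)) }


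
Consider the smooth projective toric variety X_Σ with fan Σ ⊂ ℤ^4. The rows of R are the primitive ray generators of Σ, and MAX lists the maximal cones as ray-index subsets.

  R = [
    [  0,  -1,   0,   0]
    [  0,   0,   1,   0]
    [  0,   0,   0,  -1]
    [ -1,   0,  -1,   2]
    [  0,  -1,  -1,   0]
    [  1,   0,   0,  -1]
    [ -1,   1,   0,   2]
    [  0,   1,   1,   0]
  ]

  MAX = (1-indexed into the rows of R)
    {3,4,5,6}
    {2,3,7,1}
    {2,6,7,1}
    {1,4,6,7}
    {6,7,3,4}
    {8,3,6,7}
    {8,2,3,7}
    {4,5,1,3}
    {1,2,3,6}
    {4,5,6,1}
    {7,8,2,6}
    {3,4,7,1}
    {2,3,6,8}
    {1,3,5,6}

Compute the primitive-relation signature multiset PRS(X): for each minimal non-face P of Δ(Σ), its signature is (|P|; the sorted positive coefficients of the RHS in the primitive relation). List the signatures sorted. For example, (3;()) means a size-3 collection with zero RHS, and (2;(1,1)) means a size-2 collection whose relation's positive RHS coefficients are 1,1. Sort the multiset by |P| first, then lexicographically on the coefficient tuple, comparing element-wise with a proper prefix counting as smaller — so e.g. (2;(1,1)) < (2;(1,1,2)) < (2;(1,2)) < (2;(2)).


Primitive collections (9):

  {5,8}:  v_{5} + v_{8} = 0  ⇒ sig = (2;())
  {1,8}:  v_{1} + v_{8} = v_{2}  ⇒ sig = (2;(1))
  {2,5}:  v_{2} + v_{5} = v_{1}  ⇒ sig = (2;(1))
  {4,8}:  v_{4} + v_{8} = v_{7}  ⇒ sig = (2;(1))
  {5,7}:  v_{5} + v_{7} = v_{4}  ⇒ sig = (2;(1))
  {2,4}:  v_{2} + v_{4} = v_{1} + v_{7}  ⇒ sig = (2;(1,1))
  {1,3,6,7}:  v_{1} + v_{3} + v_{6} + v_{7} = 0  ⇒ sig = (4;())
  {1,3,4,6}:  v_{1} + v_{3} + v_{4} + v_{6} = v_{5}  ⇒ sig = (4;(1))
  {2,3,6,7}:  v_{2} + v_{3} + v_{6} + v_{7} = v_{8}  ⇒ sig = (4;(1))

so the primitive-relation signature multiset is
    |P|=2: 6 collections, coeffs (), (1), (1), (1), (1), (1,1)
    |P|=4: 3 collections, coeffs (), (1), (1)


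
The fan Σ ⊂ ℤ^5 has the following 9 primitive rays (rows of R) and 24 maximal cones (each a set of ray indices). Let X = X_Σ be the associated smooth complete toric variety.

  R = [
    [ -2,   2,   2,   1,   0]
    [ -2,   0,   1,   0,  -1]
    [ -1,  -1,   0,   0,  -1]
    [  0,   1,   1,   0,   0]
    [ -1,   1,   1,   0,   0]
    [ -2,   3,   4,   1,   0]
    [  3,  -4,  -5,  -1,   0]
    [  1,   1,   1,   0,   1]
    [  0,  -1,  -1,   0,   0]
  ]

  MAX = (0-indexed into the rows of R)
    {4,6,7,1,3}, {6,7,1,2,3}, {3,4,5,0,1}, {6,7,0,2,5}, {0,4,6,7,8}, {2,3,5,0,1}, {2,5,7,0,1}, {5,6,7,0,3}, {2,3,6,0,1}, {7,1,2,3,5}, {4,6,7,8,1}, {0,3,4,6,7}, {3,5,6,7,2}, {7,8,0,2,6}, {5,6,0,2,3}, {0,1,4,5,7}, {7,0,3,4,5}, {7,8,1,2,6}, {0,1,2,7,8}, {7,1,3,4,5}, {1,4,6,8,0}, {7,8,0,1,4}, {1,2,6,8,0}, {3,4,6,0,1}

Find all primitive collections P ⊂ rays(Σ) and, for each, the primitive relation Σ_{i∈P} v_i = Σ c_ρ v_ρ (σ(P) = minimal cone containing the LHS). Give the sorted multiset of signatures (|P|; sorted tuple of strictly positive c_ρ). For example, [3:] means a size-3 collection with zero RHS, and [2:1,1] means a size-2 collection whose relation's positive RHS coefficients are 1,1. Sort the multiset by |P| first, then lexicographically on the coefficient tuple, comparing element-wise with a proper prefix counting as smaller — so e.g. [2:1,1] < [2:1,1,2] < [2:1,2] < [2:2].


8 minimal non-faces of Δ(Σ) (on 9 rays):

  • {3,8}:  v_{3} + v_{8} = 0  ⇒ sig = [2:]
  • {2,4}:  v_{2} + v_{4} = v_{1}  ⇒ sig = [2:1]
  • {5,8}:  v_{5} + v_{8} = v_{0} + v_{2} + v_{7}  ⇒ sig = [2:1,1,1]
  • {4,5,6}:  v_{4} + v_{5} + v_{6} = 0  ⇒ sig = [3:]
  • {1,5,6}:  v_{1} + v_{5} + v_{6} = v_{2}  ⇒ sig = [3:1]
  • {0,1,6,7}:  v_{0} + v_{1} + v_{6} + v_{7} = v_{8}  ⇒ sig = [4:1]
  • {0,2,3,7}:  v_{0} + v_{2} + v_{3} + v_{7} = v_{5}  ⇒ sig = [4:1]
  • {0,1,3,7}:  v_{0} + v_{1} + v_{3} + v_{7} = v_{4} + v_{5}  ⇒ sig = [4:1,1]

Sorted signature multiset PRS(X):
{ [2:],  [2:1],  [2:1,1,1],  [3:],  [3:1],  [4:1] ×2,  [4:1,1] }


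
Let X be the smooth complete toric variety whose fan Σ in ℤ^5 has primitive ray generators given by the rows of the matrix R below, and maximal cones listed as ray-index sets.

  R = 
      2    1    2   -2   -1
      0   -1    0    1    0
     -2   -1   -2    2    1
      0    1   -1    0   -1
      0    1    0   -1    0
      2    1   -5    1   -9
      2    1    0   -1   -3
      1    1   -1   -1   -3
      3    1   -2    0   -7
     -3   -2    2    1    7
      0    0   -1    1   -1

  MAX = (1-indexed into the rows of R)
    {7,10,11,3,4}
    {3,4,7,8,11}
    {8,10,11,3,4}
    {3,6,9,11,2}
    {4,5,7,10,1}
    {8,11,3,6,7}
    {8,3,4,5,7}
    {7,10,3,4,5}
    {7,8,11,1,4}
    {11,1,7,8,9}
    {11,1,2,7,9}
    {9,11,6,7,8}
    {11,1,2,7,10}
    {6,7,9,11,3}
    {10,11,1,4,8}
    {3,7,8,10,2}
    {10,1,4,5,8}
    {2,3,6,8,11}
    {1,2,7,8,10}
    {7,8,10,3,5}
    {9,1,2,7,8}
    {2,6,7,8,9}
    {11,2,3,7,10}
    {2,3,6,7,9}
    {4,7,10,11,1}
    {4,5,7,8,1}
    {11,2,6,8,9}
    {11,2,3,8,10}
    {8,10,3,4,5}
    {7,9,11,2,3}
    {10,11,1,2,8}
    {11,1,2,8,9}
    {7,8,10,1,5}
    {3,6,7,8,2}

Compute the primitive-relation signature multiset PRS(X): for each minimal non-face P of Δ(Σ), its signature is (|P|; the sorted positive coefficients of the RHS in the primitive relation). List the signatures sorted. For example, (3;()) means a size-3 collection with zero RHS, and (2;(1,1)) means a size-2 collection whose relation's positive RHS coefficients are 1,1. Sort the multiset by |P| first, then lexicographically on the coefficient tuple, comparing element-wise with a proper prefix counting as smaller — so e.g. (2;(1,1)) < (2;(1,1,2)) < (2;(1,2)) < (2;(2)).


Σ has 16 primitive collections:

  P={1,3}:  v_{1} + v_{3} = 0  ⟹  sig = (2;())
  P={2,5}:  v_{2} + v_{5} = 0  ⟹  sig = (2;())
  P={2,4}:  v_{2} + v_{4} = v_{11}  ⟹  sig = (2;(1))
  P={5,11}:  v_{5} + v_{11} = v_{4}  ⟹  sig = (2;(1))
  P={9,10}:  v_{9} + v_{10} = v_{2}  ⟹  sig = (2;(1))
  P={1,6}:  v_{1} + v_{6} = v_{8} + v_{9}  ⟹  sig = (2;(1,1))
  P={5,9}:  v_{5} + v_{9} = v_{7} + v_{8} + v_{11}  ⟹  sig = (2;(1,1,1))
  P={6,10}:  v_{6} + v_{10} = v_{2} + v_{3} + v_{8}  ⟹  sig = (2;(1,1,1))
  P={5,6}:  v_{5} + v_{6} = v_{3} + v_{7} + 2·v_{8} + v_{11}  ⟹  sig = (2;(1,1,1,2))
  P={4,9}:  v_{4} + v_{9} = v_{7} + v_{8} + 2·v_{11}  ⟹  sig = (2;(1,1,2))
  P={4,6}:  v_{4} + v_{6} = v_{3} + v_{7} + 2·v_{8} + 2·v_{11}  ⟹  sig = (2;(1,1,2,2))
  P={3,8,9}:  v_{3} + v_{8} + v_{9} = v_{6}  ⟹  sig = (3;(1))
  P={7,8,10,11}:  v_{7} + v_{8} + v_{10} + v_{11} = 0  ⟹  sig = (4;())
  P={2,7,8,11}:  v_{2} + v_{7} + v_{8} + v_{11} = v_{9}  ⟹  sig = (4;(1))
  P={4,7,8,10}:  v_{4} + v_{7} + v_{8} + v_{10} = v_{5}  ⟹  sig = (4;(1))
  P={2,6,7,11}:  v_{2} + v_{6} + v_{7} + v_{11} = v_{3} + 2·v_{9}  ⟹  sig = (4;(1,2))

Signatures (|P|; sorted positive RHS coefficients), sorted:
[(2;()), (2;()), (2;(1)), (2;(1)), (2;(1)), (2;(1,1)), (2;(1,1,1)), (2;(1,1,1)), (2;(1,1,1,2)), (2;(1,1,2)), (2;(1,1,2,2)), (3;(1)), (4;()), (4;(1)), (4;(1)), (4;(1,2))]


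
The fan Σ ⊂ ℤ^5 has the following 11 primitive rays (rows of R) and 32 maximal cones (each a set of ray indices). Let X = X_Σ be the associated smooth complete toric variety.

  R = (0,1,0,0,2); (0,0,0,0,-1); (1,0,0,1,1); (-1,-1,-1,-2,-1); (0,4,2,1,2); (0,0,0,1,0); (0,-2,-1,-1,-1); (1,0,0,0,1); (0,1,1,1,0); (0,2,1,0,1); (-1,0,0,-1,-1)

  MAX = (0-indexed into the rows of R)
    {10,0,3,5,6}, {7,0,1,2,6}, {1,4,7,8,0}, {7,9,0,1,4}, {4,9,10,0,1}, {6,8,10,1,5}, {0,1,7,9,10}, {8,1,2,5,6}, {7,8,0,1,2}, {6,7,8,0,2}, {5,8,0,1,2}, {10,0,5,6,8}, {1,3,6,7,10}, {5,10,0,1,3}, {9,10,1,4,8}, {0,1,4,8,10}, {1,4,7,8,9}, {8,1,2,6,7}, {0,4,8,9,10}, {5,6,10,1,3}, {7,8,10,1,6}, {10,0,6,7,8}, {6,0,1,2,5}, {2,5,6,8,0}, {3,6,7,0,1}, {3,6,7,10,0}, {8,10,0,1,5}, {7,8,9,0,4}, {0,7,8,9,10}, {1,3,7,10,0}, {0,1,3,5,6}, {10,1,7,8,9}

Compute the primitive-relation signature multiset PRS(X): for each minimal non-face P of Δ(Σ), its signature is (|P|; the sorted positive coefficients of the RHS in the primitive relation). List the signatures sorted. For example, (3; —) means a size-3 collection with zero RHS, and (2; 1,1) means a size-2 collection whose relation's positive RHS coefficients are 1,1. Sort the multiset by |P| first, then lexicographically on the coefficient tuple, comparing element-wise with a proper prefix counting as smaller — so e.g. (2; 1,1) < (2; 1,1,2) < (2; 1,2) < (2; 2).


The 17 primitive collections of Σ (r=11, n=5):

  {2,10}:  v_{2} + v_{10} = 0  ⇒ sig = (2; —)
  {3,8}:  v_{3} + v_{8} = v_{10}  ⇒ sig = (2; 1)
  {4,6}:  v_{4} + v_{6} = v_{9}  ⇒ sig = (2; 1)
  {5,7}:  v_{5} + v_{7} = v_{2}  ⇒ sig = (2; 1)
  {6,9}:  v_{6} + v_{9} = v_{7} + v_{10}  ⇒ sig = (2; 1,1)
  {2,3}:  v_{2} + v_{3} = v_{0} + v_{1} + v_{6}  ⇒ sig = (2; 1,1,1)
  {5,9}:  v_{5} + v_{9} = v_{0} + v_{1} + v_{8}  ⇒ sig = (2; 1,1,1)
  {2,9}:  v_{2} + v_{9} = v_{0} + v_{1} + v_{7} + v_{8}  ⇒ sig = (2; 1,1,1,1)
  {3,4}:  v_{3} + v_{4} = v_{0} + v_{1} + v_{9} + v_{10}  ⇒ sig = (2; 1,1,1,1)
  {3,9}:  v_{3} + v_{9} = v_{0} + v_{1} + v_{7} + 2·v_{10}  ⇒ sig = (2; 1,1,1,2)
  {2,4}:  v_{2} + v_{4} = 2·v_{0} + 2·v_{1} + v_{7} + 2·v_{8}  ⇒ sig = (2; 1,2,2,2)
  {4,5}:  v_{4} + v_{5} = 2·v_{0} + 2·v_{1} + 2·v_{8}  ⇒ sig = (2; 2,2,2)
  {4,7,10}:  v_{4} + v_{7} + v_{10} = 2·v_{9}  ⇒ sig = (3; 2)
  {0,1,6,8}:  v_{0} + v_{1} + v_{6} + v_{8} = 0  ⇒ sig = (4; —)
  {0,1,6,10}:  v_{0} + v_{1} + v_{6} + v_{10} = v_{3}  ⇒ sig = (4; 1)
  {0,1,8,9}:  v_{0} + v_{1} + v_{8} + v_{9} = v_{4}  ⇒ sig = (4; 1)
  {0,1,7,8,10}:  v_{0} + v_{1} + v_{7} + v_{8} + v_{10} = v_{9}  ⇒ sig = (5; 1)

Sorted signature multiset PRS(X):
    (2; —)
    (2; 1)
    (2; 1)
    (2; 1)
    (2; 1,1)
    (2; 1,1,1)
    (2; 1,1,1)
    (2; 1,1,1,1)
    (2; 1,1,1,1)
    (2; 1,1,1,2)
    (2; 1,2,2,2)
    (2; 2,2,2)
    (3; 2)
    (4; —)
    (4; 1)
    (4; 1)
    (5; 1)


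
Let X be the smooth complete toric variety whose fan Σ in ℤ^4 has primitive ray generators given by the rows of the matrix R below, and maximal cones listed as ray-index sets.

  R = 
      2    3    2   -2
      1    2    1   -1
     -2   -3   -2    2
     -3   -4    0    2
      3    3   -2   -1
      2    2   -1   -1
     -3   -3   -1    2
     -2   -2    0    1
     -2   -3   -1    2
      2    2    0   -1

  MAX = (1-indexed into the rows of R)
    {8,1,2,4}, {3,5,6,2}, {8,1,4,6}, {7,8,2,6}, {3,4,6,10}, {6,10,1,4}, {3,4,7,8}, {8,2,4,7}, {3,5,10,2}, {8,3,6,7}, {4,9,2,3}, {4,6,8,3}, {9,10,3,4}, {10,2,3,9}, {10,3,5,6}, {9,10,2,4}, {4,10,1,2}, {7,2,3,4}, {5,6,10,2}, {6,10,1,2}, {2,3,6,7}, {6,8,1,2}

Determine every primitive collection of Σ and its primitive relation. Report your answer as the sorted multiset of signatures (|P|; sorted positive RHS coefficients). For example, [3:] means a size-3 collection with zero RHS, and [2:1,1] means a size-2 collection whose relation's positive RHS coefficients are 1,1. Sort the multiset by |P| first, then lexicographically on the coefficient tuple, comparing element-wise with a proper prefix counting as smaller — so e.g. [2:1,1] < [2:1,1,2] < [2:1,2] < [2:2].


|primitive collections| = 18. Relations:

  • {1,3}:  v_{1} + v_{3} = 0  so sig = [2:]
  • {8,10}:  v_{8} + v_{10} = 0  so sig = [2:]
  • {1,7}:  v_{1} + v_{7} = v_{2} + v_{8}  so sig = [2:1,1]
  • {4,5}:  v_{4} + v_{5} = v_{3} + v_{10}  so sig = [2:1,1]
  • {6,9}:  v_{6} + v_{9} = v_{3} + v_{10}  so sig = [2:1,1]
  • {7,10}:  v_{7} + v_{10} = v_{2} + v_{3}  so sig = [2:1,1]
  • {1,5}:  v_{1} + v_{5} = v_{2} + v_{6} + v_{10}  so sig = [2:1,1,1]
  • {1,9}:  v_{1} + v_{9} = v_{2} + v_{4} + v_{10}  so sig = [2:1,1,1]
  • {5,8}:  v_{5} + v_{8} = v_{2} + v_{3} + v_{6}  so sig = [2:1,1,1]
  • {8,9}:  v_{8} + v_{9} = v_{2} + v_{3} + v_{4}  so sig = [2:1,1,1]
  • {5,7}:  v_{5} + v_{7} = 2·v_{2} + 2·v_{3} + v_{6}  so sig = [2:1,2,2]
  • {5,9}:  v_{5} + v_{9} = v_{2} + 2·v_{3} + 2·v_{10}  so sig = [2:1,2,2]
  • {7,9}:  v_{7} + v_{9} = 2·v_{2} + 2·v_{3} + v_{4}  so sig = [2:1,2,2]
  • {2,4,6}:  v_{2} + v_{4} + v_{6} = 0  so sig = [3:]
  • {2,3,8}:  v_{2} + v_{3} + v_{8} = v_{7}  so sig = [3:1]
  • {4,6,7}:  v_{4} + v_{6} + v_{7} = v_{3} + v_{8}  so sig = [3:1,1]
  • {2,3,4,10}:  v_{2} + v_{3} + v_{4} + v_{10} = v_{9}  so sig = [4:1]
  • {2,3,6,10}:  v_{2} + v_{3} + v_{6} + v_{10} = v_{5}  so sig = [4:1]

Sorted signature multiset PRS(X):
{ [2:] ×2,  [2:1,1] ×4,  [2:1,1,1] ×4,  [2:1,2,2] ×3,  [3:],  [3:1],  [3:1,1],  [4:1] ×2 }


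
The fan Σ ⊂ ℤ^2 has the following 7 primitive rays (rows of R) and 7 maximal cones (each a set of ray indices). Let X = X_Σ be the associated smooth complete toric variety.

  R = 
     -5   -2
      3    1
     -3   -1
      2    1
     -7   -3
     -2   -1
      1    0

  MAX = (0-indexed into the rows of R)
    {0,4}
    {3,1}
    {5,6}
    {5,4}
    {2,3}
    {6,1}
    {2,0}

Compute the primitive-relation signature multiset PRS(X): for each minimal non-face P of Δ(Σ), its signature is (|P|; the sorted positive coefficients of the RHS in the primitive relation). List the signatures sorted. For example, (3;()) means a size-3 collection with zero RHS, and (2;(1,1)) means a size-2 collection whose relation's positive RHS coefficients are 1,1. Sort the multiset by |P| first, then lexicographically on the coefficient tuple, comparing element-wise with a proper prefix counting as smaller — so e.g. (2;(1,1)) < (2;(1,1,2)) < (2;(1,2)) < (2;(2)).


Primitive collections (14):

  P = {1,2}:  v_{1} + v_{2} = 0  →  sig = (2;())
  P = {3,5}:  v_{3} + v_{5} = 0  →  sig = (2;())
  P = {0,1}:  v_{0} + v_{1} = v_{5}  →  sig = (2;(1))
  P = {0,3}:  v_{0} + v_{3} = v_{2}  →  sig = (2;(1))
  P = {0,5}:  v_{0} + v_{5} = v_{4}  →  sig = (2;(1))
  P = {1,5}:  v_{1} + v_{5} = v_{6}  →  sig = (2;(1))
  P = {2,5}:  v_{2} + v_{5} = v_{0}  →  sig = (2;(1))
  P = {2,6}:  v_{2} + v_{6} = v_{5}  →  sig = (2;(1))
  P = {3,4}:  v_{3} + v_{4} = v_{0}  →  sig = (2;(1))
  P = {3,6}:  v_{3} + v_{6} = v_{1}  →  sig = (2;(1))
  P = {0,6}:  v_{0} + v_{6} = 2·v_{5}  →  sig = (2;(2))
  P = {1,4}:  v_{1} + v_{4} = 2·v_{5}  →  sig = (2;(2))
  P = {2,4}:  v_{2} + v_{4} = 2·v_{0}  →  sig = (2;(2))
  P = {4,6}:  v_{4} + v_{6} = 3·v_{5}  →  sig = (2;(3))

so the primitive-relation signature multiset is
{ (2;()) ×2,  (2;(1)) ×8,  (2;(2)) ×3,  (2;(3)) }


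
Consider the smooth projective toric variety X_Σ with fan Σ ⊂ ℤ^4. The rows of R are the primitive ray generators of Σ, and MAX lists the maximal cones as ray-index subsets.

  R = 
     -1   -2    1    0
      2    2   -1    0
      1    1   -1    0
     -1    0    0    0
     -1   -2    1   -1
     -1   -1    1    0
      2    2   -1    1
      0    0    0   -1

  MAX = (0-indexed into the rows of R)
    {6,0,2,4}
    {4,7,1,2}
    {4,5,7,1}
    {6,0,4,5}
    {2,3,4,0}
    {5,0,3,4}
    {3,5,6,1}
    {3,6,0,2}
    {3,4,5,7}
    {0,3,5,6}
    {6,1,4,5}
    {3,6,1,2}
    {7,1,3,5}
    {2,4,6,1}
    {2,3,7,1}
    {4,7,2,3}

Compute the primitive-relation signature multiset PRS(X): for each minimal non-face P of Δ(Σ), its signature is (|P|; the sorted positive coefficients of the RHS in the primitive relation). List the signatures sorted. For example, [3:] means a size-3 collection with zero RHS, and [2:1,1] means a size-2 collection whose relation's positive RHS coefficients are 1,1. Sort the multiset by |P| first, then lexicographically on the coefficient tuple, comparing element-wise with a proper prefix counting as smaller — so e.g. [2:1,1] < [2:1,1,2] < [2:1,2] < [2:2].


Primitive collections (6):

  P={2,5}:  v_{2} + v_{5} = 0  ⟹  sig = [2:]
  P={0,7}:  v_{0} + v_{7} = v_{4}  ⟹  sig = [2:1]
  P={6,7}:  v_{6} + v_{7} = v_{1}  ⟹  sig = [2:1]
  P={0,1}:  v_{0} + v_{1} = v_{4} + v_{6}  ⟹  sig = [2:1,1]
  P={3,4,6}:  v_{3} + v_{4} + v_{6} = 0  ⟹  sig = [3:]
  P={1,3,4}:  v_{1} + v_{3} + v_{4} = v_{7}  ⟹  sig = [3:1]

Sorted signature multiset PRS(X):
    [2:]
    [2:1]
    [2:1]
    [2:1,1]
    [3:]
    [3:1]


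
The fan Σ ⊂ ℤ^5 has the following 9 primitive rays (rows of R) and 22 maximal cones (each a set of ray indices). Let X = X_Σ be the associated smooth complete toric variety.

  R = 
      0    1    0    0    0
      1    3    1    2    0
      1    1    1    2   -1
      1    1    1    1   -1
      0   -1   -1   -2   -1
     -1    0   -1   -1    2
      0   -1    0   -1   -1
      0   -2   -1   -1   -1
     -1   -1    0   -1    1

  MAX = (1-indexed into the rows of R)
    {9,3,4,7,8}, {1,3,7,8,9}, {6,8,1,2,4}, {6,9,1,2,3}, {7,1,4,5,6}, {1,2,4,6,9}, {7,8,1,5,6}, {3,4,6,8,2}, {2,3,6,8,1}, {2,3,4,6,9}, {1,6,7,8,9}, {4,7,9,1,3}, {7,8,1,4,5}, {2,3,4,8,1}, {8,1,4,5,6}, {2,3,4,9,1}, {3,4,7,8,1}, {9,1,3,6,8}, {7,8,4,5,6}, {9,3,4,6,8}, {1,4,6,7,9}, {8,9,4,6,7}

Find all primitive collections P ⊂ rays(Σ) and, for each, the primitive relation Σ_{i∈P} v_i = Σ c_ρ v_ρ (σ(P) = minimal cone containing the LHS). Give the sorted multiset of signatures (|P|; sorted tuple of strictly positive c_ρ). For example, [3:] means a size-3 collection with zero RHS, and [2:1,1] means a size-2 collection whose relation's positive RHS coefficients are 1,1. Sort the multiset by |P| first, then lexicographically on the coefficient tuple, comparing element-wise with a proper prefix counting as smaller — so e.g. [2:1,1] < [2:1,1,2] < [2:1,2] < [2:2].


Minimal non-faces — 9 found among 9 rays, 22 max cones:

  P = {2,7}:  v_{2} + v_{7} = v_{1} + v_{4} ; sig = [2:1,1]
  P = {3,5}:  v_{3} + v_{5} = v_{1} + v_{4} + v_{8} ; sig = [2:1,1,1]
  P = {2,5}:  v_{2} + v_{5} = 2·v_{1} + 2·v_{4} + v_{6} + v_{8} ; sig = [2:1,1,2,2]
  P = {5,9}:  v_{5} + v_{9} = v_{6} + 2·v_{7} ; sig = [2:1,2]
  P = {2,8,9}:  v_{2} + v_{8} + v_{9} = 0 ; sig = [3:]
  P = {3,6,7}:  v_{3} + v_{6} + v_{7} = 0 ; sig = [3:]
  P = {1,3,4,6}:  v_{1} + v_{3} + v_{4} + v_{6} = v_{2} ; sig = [4:1]
  P = {1,4,8,9}:  v_{1} + v_{4} + v_{8} + v_{9} = v_{7} ; sig = [4:1]
  P = {1,4,6,7,8}:  v_{1} + v_{4} + v_{6} + v_{7} + v_{8} = v_{5} ; sig = [5:1]

Signatures (|P|; sorted positive RHS coefficients), sorted:
[[2:1,1], [2:1,1,1], [2:1,1,2,2], [2:1,2], [3:], [3:], [4:1], [4:1], [5:1]]


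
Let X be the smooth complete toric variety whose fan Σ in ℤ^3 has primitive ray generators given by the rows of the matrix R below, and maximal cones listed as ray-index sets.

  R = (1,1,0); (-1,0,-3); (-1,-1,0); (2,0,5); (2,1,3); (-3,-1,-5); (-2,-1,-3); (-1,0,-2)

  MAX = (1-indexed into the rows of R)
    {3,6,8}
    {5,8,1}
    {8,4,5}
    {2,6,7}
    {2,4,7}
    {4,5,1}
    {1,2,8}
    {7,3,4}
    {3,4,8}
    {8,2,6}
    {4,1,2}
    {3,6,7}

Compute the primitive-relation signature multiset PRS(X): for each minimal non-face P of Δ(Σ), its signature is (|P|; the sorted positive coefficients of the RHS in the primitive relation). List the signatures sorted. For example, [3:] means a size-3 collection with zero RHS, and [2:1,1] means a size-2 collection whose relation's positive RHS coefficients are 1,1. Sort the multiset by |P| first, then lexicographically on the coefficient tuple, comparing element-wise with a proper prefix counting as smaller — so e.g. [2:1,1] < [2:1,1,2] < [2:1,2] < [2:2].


Σ has 12 primitive collections:

  • {1,3}:  v_{1} + v_{3} = 0 ; sig = [2:]
  • {5,7}:  v_{5} + v_{7} = 0 ; sig = [2:]
  • {1,7}:  v_{1} + v_{7} = v_{2} ; sig = [2:1]
  • {2,3}:  v_{2} + v_{3} = v_{7} ; sig = [2:1]
  • {2,5}:  v_{2} + v_{5} = v_{1} ; sig = [2:1]
  • {4,6}:  v_{4} + v_{6} = v_{3} ; sig = [2:1]
  • {5,6}:  v_{5} + v_{6} = v_{8} ; sig = [2:1]
  • {7,8}:  v_{7} + v_{8} = v_{6} ; sig = [2:1]
  • {1,6}:  v_{1} + v_{6} = v_{2} + v_{8} ; sig = [2:1,1]
  • {3,5}:  v_{3} + v_{5} = v_{4} + v_{8} ; sig = [2:1,1]
  • {2,4,8}:  v_{2} + v_{4} + v_{8} = 0 ; sig = [3:]
  • {1,4,8}:  v_{1} + v_{4} + v_{8} = v_{5} ; sig = [3:1]

Signatures (|P|; sorted positive RHS coefficients), sorted:
{ [2:] ×2,  [2:1] ×6,  [2:1,1] ×2,  [3:],  [3:1] }


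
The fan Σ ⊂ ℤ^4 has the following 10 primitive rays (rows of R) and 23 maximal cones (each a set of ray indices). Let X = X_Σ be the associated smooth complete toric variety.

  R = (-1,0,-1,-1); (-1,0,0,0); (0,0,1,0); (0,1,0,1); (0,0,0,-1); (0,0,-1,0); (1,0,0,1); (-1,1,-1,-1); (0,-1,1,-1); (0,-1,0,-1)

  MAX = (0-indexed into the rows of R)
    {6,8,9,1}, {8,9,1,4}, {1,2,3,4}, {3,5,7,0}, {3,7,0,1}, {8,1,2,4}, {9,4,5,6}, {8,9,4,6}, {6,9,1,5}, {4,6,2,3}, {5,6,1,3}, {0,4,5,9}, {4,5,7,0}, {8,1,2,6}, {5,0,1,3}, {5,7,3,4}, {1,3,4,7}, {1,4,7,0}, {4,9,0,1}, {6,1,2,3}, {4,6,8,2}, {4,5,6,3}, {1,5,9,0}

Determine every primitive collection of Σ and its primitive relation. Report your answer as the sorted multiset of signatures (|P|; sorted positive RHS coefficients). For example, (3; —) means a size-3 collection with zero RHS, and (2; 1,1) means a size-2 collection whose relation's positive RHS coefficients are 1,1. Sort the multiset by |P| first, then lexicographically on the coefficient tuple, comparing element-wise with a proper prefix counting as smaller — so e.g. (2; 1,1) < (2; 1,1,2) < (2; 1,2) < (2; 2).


16 collections generate NE(X_Σ); each relation:

  • {2,5}:  v_{2} + v_{5} = 0  so sig = (2; —)
  • {3,9}:  v_{3} + v_{9} = 0  so sig = (2; —)
  • {0,6}:  v_{0} + v_{6} = v_{5}  so sig = (2; 1)
  • {2,9}:  v_{2} + v_{9} = v_{8}  so sig = (2; 1)
  • {3,8}:  v_{3} + v_{8} = v_{2}  so sig = (2; 1)
  • {5,8}:  v_{5} + v_{8} = v_{9}  so sig = (2; 1)
  • {0,2}:  v_{0} + v_{2} = v_{1} + v_{4}  so sig = (2; 1,1)
  • {7,9}:  v_{7} + v_{9} = v_{0} + v_{4}  so sig = (2; 1,1)
  • {0,8}:  v_{0} + v_{8} = v_{1} + v_{4} + v_{9}  so sig = (2; 1,1,1)
  • {6,7}:  v_{6} + v_{7} = v_{3} + v_{4} + v_{5}  so sig = (2; 1,1,1)
  • {2,7}:  v_{2} + v_{7} = v_{1} + v_{3} + 2·v_{4}  so sig = (2; 1,1,2)
  • {7,8}:  v_{7} + v_{8} = v_{1} + 2·v_{4}  so sig = (2; 1,2)
  • {1,4,6}:  v_{1} + v_{4} + v_{6} = 0  so sig = (3; —)
  • {0,3,4}:  v_{0} + v_{3} + v_{4} = v_{7}  so sig = (3; 1)
  • {1,4,5}:  v_{1} + v_{4} + v_{5} = v_{0}  so sig = (3; 1)
  • {1,5,7}:  v_{1} + v_{5} + v_{7} = 2·v_{0} + v_{3}  so sig = (3; 1,2)

Hence PRS(X_Σ) =
    |P|=2: 12 collections, coeffs (), (), (1), (1), (1), (1), (1,1), (1,1), (1,1,1), (1,1,1), (1,1,2), (1,2)
    |P|=3: 4 collections, coeffs (), (1), (1), (1,2)


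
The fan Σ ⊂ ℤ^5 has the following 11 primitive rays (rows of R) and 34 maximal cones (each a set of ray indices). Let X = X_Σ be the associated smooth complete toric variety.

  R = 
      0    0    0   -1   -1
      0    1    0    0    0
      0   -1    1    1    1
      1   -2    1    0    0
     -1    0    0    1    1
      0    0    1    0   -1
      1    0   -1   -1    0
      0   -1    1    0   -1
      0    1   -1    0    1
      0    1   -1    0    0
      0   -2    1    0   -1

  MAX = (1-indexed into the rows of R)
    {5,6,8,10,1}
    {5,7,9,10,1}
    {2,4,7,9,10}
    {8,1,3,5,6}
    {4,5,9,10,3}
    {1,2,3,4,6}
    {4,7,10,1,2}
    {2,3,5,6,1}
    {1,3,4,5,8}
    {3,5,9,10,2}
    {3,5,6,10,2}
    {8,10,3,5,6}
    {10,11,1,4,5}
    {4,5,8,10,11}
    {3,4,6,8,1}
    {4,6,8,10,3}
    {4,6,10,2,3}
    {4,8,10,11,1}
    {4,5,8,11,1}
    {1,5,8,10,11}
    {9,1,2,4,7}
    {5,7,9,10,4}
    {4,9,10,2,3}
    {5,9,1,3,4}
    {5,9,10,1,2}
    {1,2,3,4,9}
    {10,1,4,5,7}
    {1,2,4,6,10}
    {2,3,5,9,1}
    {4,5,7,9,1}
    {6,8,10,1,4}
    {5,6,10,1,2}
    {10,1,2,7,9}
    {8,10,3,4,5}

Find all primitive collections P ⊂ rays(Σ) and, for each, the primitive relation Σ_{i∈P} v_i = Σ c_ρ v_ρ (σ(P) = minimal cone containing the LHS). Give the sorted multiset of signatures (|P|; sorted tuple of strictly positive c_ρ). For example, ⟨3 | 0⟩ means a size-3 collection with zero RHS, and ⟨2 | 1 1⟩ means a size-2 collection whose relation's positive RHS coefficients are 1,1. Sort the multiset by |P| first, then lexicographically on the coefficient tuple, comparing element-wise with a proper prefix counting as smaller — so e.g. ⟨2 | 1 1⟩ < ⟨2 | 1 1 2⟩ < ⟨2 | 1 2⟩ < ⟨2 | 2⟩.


Primitive collections (17):

  P={8,9}:  v_{8} + v_{9} = 0  ⟹  sig = ⟨2 | 0⟩
  P={2,8}:  v_{2} + v_{8} = v_{6}  ⟹  sig = ⟨2 | 1⟩
  P={2,11}:  v_{2} + v_{11} = v_{8}  ⟹  sig = ⟨2 | 1⟩
  P={6,9}:  v_{6} + v_{9} = v_{2}  ⟹  sig = ⟨2 | 1⟩
  P={3,7}:  v_{3} + v_{7} = v_{4} + v_{9}  ⟹  sig = ⟨2 | 1 1⟩
  P={3,11}:  v_{3} + v_{11} = v_{4} + v_{5} + v_{8}  ⟹  sig = ⟨2 | 1 1 1⟩
  P={7,8}:  v_{7} + v_{8} = v_{1} + v_{4} + v_{10}  ⟹  sig = ⟨2 | 1 1 1⟩
  P={6,7}:  v_{6} + v_{7} = v_{1} + v_{2} + v_{4} + v_{10}  ⟹  sig = ⟨2 | 1 1 1 1⟩
  P={9,11}:  v_{9} + v_{11} = v_{1} + v_{4} + v_{5} + v_{10}  ⟹  sig = ⟨2 | 1 1 1 1⟩
  P={7,11}:  v_{7} + v_{11} = 2·v_{1} + 2·v_{4} + v_{5} + 2·v_{10}  ⟹  sig = ⟨2 | 1 2 2 2⟩
  P={6,11}:  v_{6} + v_{11} = 2·v_{8}  ⟹  sig = ⟨2 | 2⟩
  P={1,3,10}:  v_{1} + v_{3} + v_{10} = 0  ⟹  sig = ⟨3 | 0⟩
  P={2,4,5}:  v_{2} + v_{4} + v_{5} = v_{3}  ⟹  sig = ⟨3 | 1⟩
  P={2,5,7}:  v_{2} + v_{5} + v_{7} = v_{9}  ⟹  sig = ⟨3 | 1⟩
  P={4,5,6}:  v_{4} + v_{5} + v_{6} = v_{3} + v_{8}  ⟹  sig = ⟨3 | 1 1⟩
  P={1,4,9,10}:  v_{1} + v_{4} + v_{9} + v_{10} = v_{7}  ⟹  sig = ⟨4 | 1⟩
  P={1,4,5,8,10}:  v_{1} + v_{4} + v_{5} + v_{8} + v_{10} = v_{11}  ⟹  sig = ⟨5 | 1⟩

Signatures (|P|; sorted positive RHS coefficients), sorted:
{ ⟨2 | 0⟩,  ⟨2 | 1⟩ ×3,  ⟨2 | 1 1⟩,  ⟨2 | 1 1 1⟩ ×2,  ⟨2 | 1 1 1 1⟩ ×2,  ⟨2 | 1 2 2 2⟩,  ⟨2 | 2⟩,  ⟨3 | 0⟩,  ⟨3 | 1⟩ ×2,  ⟨3 | 1 1⟩,  ⟨4 | 1⟩,  ⟨5 | 1⟩ }


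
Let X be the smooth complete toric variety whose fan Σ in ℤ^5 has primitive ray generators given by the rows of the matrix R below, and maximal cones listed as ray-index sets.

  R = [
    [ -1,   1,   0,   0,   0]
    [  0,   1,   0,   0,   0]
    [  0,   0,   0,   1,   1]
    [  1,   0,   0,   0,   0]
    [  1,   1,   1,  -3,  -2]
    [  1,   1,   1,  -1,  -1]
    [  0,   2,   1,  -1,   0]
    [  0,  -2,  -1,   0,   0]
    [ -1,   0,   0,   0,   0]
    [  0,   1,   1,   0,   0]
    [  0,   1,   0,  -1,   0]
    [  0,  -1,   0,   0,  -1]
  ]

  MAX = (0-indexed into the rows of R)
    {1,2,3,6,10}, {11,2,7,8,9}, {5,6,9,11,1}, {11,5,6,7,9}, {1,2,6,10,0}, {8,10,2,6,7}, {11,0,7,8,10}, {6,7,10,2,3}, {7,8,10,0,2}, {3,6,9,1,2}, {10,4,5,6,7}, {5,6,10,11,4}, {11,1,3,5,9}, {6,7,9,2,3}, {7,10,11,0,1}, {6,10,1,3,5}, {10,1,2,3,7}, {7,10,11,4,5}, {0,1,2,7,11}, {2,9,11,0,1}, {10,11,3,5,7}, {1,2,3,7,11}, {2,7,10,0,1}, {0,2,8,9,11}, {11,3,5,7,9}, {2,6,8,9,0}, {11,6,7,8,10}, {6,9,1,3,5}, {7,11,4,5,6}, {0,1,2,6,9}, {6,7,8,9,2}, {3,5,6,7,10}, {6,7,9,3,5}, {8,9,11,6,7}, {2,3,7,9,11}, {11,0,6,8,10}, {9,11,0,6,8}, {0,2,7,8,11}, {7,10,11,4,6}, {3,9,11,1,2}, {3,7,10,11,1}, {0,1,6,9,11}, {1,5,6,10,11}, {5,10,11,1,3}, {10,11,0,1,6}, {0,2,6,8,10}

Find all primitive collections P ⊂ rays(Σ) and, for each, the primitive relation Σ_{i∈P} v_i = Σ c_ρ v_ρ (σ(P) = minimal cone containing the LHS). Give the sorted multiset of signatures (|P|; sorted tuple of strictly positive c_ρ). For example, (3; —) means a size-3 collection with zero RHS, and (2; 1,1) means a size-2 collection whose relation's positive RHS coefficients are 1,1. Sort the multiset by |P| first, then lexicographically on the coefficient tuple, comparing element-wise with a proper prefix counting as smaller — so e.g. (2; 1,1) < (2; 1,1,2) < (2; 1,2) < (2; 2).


|primitive collections| = 22. Relations:

  {3,8}:  v_{3} + v_{8} = 0 ; sig = (2; —)
  {0,3}:  v_{0} + v_{3} = v_{1} ; sig = (2; 1)
  {1,8}:  v_{1} + v_{8} = v_{0} ; sig = (2; 1)
  {9,10}:  v_{9} + v_{10} = v_{6} ; sig = (2; 1)
  {2,5}:  v_{2} + v_{5} = v_{3} + v_{9} ; sig = (2; 1,1)
  {5,8}:  v_{5} + v_{8} = v_{6} + v_{11} ; sig = (2; 1,1)
  {0,5}:  v_{0} + v_{5} = v_{1} + v_{6} + v_{11} ; sig = (2; 1,1,1)
  {2,4}:  v_{2} + v_{4} = v_{5} + v_{6} + v_{7} ; sig = (2; 1,1,1)
  {4,9}:  v_{4} + v_{9} = v_{5} + 2·v_{6} + v_{7} + v_{11} ; sig = (2; 1,1,1,2)
  {1,4}:  v_{1} + v_{4} = v_{5} + 2·v_{10} + v_{11} ; sig = (2; 1,1,2)
  {3,4}:  v_{3} + v_{4} = 2·v_{5} + v_{7} + v_{10} ; sig = (2; 1,1,2)
  {4,8}:  v_{4} + v_{8} = 2·v_{6} + v_{7} + v_{10} + 2·v_{11} ; sig = (2; 1,1,2,2)
  {0,4}:  v_{0} + v_{4} = v_{6} + 2·v_{10} + 2·v_{11} ; sig = (2; 1,2,2)
  {1,7,9}:  v_{1} + v_{7} + v_{9} = 0 ; sig = (3; —)
  {2,10,11}:  v_{2} + v_{10} + v_{11} = 0 ; sig = (3; —)
  {0,7,9}:  v_{0} + v_{7} + v_{9} = v_{8} ; sig = (3; 1)
  {1,6,7}:  v_{1} + v_{6} + v_{7} = v_{10} ; sig = (3; 1)
  {2,6,11}:  v_{2} + v_{6} + v_{11} = v_{9} ; sig = (3; 1)
  {3,6,11}:  v_{3} + v_{6} + v_{11} = v_{5} ; sig = (3; 1)
  {0,6,7}:  v_{0} + v_{6} + v_{7} = v_{8} + v_{10} ; sig = (3; 1,1)
  {1,5,7}:  v_{1} + v_{5} + v_{7} = v_{3} + v_{10} + v_{11} ; sig = (3; 1,1,1)
  {5,6,7,10,11}:  v_{5} + v_{6} + v_{7} + v_{10} + v_{11} = v_{4} ; sig = (5; 1)

Signatures (|P|; sorted positive RHS coefficients), sorted:
    |P|=2: 13 collections, coeffs (), (1), (1), (1), (1,1), (1,1), (1,1,1), (1,1,1), (1,1,1,2), (1,1,2), (1,1,2), (1,1,2,2), (1,2,2)
    |P|=3: 8 collections, coeffs (), (), (1), (1), (1), (1), (1,1), (1,1,1)
    |P|=5: 1 collection, coeffs (1)


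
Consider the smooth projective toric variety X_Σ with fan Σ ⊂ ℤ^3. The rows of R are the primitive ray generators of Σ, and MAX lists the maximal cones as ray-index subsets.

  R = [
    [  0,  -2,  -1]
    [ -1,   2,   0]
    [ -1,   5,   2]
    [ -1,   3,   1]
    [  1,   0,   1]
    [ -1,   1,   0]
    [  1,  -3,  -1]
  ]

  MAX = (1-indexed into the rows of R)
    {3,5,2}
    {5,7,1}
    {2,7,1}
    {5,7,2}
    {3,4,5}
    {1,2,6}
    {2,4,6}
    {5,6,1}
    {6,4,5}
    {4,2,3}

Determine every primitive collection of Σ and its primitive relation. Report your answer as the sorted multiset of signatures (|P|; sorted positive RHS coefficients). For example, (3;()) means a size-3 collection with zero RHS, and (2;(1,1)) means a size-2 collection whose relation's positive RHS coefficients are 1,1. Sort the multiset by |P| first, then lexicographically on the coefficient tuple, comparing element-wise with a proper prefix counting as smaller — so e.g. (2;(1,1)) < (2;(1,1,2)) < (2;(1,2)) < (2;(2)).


9 minimal non-faces of Δ(Σ) (on 7 rays):

  {4,7}:  v_{4} + v_{7} = 0  ⟹  sig = (2;())
  {1,3}:  v_{1} + v_{3} = v_{4}  ⟹  sig = (2;(1))
  {1,4}:  v_{1} + v_{4} = v_{6}  ⟹  sig = (2;(1))
  {6,7}:  v_{6} + v_{7} = v_{1}  ⟹  sig = (2;(1))
  {3,7}:  v_{3} + v_{7} = v_{2} + v_{5}  ⟹  sig = (2;(1,1))
  {3,6}:  v_{3} + v_{6} = 2·v_{4}  ⟹  sig = (2;(2))
  {1,2,5}:  v_{1} + v_{2} + v_{5} = 0  ⟹  sig = (3;())
  {2,4,5}:  v_{2} + v_{4} + v_{5} = v_{3}  ⟹  sig = (3;(1))
  {2,5,6}:  v_{2} + v_{5} + v_{6} = v_{4}  ⟹  sig = (3;(1))

Hence PRS(X_Σ) =
    |P|=2: 6 collections, coeffs (), (1), (1), (1), (1,1), (2)
    |P|=3: 3 collections, coeffs (), (1), (1)
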